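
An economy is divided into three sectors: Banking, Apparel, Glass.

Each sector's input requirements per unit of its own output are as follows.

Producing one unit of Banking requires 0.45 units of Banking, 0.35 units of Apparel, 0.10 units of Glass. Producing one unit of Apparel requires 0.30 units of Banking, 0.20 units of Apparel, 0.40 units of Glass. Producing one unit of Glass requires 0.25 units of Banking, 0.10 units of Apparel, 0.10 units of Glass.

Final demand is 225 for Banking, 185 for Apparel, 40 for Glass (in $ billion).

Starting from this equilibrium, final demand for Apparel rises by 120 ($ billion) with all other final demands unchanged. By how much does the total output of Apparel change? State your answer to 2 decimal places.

I − A =
  [   0.55    -0.30    -0.25]
  [  -0.35     0.80    -0.10]
  [  -0.10    -0.40     0.90]
Cofactors of I−A, C_ij = (−1)^(i+j)·(minor ij) (rows/columns in the sector order above):
  C_11 = (0.80)(0.90) − (-0.10)(-0.40) = 0.6800
  C_12 = −[(-0.35)(0.90) − (-0.10)(-0.10)] = 0.3250
  C_13 = (-0.35)(-0.40) − (0.80)(-0.10) = 0.2200
  C_21 = −[(-0.30)(0.90) − (-0.25)(-0.40)] = 0.3700
  C_22 = (0.55)(0.90) − (-0.25)(-0.10) = 0.4700
  C_23 = −[(0.55)(-0.40) − (-0.30)(-0.10)] = 0.2500
  C_31 = (-0.30)(-0.10) − (-0.25)(0.80) = 0.2300
  C_32 = −[(0.55)(-0.10) − (-0.25)(-0.35)] = 0.1425
  C_33 = (0.55)(0.80) − (-0.30)(-0.35) = 0.3350
det(I−A) = Σ_j (I−A)_1j·C_1j = (0.55)(0.6800) + (-0.30)(0.3250) + (-0.25)(0.2200) = 0.2215
adj(I−A) = Cᵀ =
  [ 0.6800   0.3700   0.2300]
  [ 0.3250   0.4700   0.1425]
  [ 0.2200   0.2500   0.3350]
(I − A)⁻¹ = adj(I−A) / det(I−A) ≈
  [   3.0700     1.6704     1.0384]
  [   1.4673     2.1219     0.6433]
  [   0.9932     1.1287     1.5124]
Δx = (I − A)⁻¹ Δd with Δd having +120 in the Apparel component and 0 elsewhere.
So Δx_2 = L_22 · (+120), where L_22 = adj(I−A)_22 / det(I−A) = 0.4700 / 0.2215.
Δx_2 = 0.4700 × (+120) / 0.2215 = 56.40 / 0.2215 ≈ 254.63.

Δx_2 = 254.63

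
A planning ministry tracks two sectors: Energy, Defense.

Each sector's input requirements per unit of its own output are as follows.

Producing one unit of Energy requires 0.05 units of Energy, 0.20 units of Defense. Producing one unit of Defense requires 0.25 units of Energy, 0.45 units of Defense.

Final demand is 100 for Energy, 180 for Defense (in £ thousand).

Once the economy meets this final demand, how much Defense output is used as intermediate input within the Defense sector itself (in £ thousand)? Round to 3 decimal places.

z_DD = 181.905

I − A =
  [   0.95    -0.25]
  [  -0.20     0.55]
det(I−A) = (0.95)(0.55) − (-0.25)(-0.20) = 0.4725
adj(I−A) = [[0.55, 0.25], [0.20, 0.95]]
(I − A)⁻¹ = adj(I−A) / det(I−A) ≈
  [   1.1640     0.5291]
  [   0.4233     2.0106]
First solve x = (I − A)⁻¹ d = adj(I−A)·d / det(I−A); in particular x_D = (0.20·100 + 0.95·180) / 0.4725 = 191.00 / 0.4725 ≈ 404.23280.
Intermediate flow from D to D: z_DD = a_DD · x_D = 0.45 × 191.00 / 0.4725 = 85.95 / 0.4725 ≈ 181.905.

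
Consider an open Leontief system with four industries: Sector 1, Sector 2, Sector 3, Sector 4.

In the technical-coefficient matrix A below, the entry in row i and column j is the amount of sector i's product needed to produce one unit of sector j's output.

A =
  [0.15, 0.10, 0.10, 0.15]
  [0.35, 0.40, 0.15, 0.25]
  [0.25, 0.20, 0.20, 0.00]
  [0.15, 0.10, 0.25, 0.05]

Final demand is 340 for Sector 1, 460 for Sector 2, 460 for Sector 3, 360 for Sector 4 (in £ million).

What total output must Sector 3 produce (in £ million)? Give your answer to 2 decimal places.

I − A =
  [   0.85    -0.10    -0.10    -0.15]
  [  -0.35     0.60    -0.15    -0.25]
  [  -0.25    -0.20     0.80     0.00]
  [  -0.15    -0.10    -0.25     0.95]
Compute the cofactors C_ij = (−1)^(i+j)·(3×3 minor ij) of I−A; the adjugate is their transpose:
adj(I−A) = Cᵀ =
  [ 0.395000   0.114500   0.099750   0.092500]
  [ 0.347250   0.594875   0.221000   0.211375]
  [ 0.210250   0.184500   0.407500   0.081750]
  [ 0.154250   0.129250   0.146250   0.328750]
det(I−A) = Σ_j (I−A)_1j·C_1j = (0.85)(0.395000) + (-0.10)(0.347250) + (-0.10)(0.210250) + (-0.15)(0.154250) = 0.2568625
(I − A)⁻¹ = adj(I−A) / det(I−A) ≈
  [   1.5378     0.4458     0.3883     0.3601]
  [   1.3519     2.3159     0.8604     0.8229]
  [   0.8185     0.7183     1.5865     0.3183]
  [   0.6005     0.5032     0.5694     1.2799]
x = (I − A)⁻¹ d = adj(I−A)·d / det(I−A), with det(I−A) = 0.2568625:
  x_1 = (0.395000·340 + 0.114500·460 + 0.099750·460 + 0.092500·360) / 0.2568625 = 266.155 / 0.2568625 ≈ 1036.18
  x_2 = (0.347250·340 + 0.594875·460 + 0.221000·460 + 0.211375·360) / 0.2568625 = 569.4625 / 0.2568625 ≈ 2216.99
  x_3 = (0.210250·340 + 0.184500·460 + 0.407500·460 + 0.081750·360) / 0.2568625 = 373.235 / 0.2568625 ≈ 1453.05
  x_4 = (0.154250·340 + 0.129250·460 + 0.146250·460 + 0.328750·360) / 0.2568625 = 297.525 / 0.2568625 ≈ 1158.30

x_3 = 1453.05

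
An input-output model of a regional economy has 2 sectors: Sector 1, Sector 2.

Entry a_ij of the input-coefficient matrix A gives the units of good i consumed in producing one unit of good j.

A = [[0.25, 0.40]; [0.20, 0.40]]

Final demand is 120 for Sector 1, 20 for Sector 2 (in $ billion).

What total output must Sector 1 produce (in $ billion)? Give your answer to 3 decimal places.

I − A =
  [   0.75    -0.40]
  [  -0.20     0.60]
det(I−A) = (0.75)(0.60) − (-0.40)(-0.20) = 0.3700
adj(I−A) = [[0.60, 0.40], [0.20, 0.75]]
(I − A)⁻¹ = adj(I−A) / det(I−A) ≈
  [   1.6216     1.0811]
  [   0.5405     2.0270]
x = (I − A)⁻¹ d = adj(I−A)·d / det(I−A), with det(I−A) = 0.3700:
  x_1 = (0.60·120 + 0.40·20) / 0.3700 = 80.00 / 0.3700 ≈ 216.216
  x_2 = (0.20·120 + 0.75·20) / 0.3700 = 39.00 / 0.3700 ≈ 105.405

x_1 = 216.216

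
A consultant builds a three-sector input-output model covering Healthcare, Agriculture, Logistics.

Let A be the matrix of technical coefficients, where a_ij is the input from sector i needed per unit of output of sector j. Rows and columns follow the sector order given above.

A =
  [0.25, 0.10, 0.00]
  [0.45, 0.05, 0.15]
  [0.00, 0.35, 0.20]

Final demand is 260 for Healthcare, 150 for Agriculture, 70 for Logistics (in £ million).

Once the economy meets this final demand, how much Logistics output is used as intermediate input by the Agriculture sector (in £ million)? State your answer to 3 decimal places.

z_32 = 135.489

I − A =
  [   0.75    -0.10     0.00]
  [  -0.45     0.95    -0.15]
  [   0.00    -0.35     0.80]
Cofactors of I−A, C_ij = (−1)^(i+j)·(minor ij) (rows/columns in the sector order above):
  C_11 = (0.95)(0.80) − (-0.15)(-0.35) = 0.7075
  C_12 = −[(-0.45)(0.80) − (-0.15)(0.00)] = 0.3600
  C_13 = (-0.45)(-0.35) − (0.95)(0.00) = 0.1575
  C_21 = −[(-0.10)(0.80) − (0.00)(-0.35)] = 0.0800
  C_22 = (0.75)(0.80) − (0.00)(0.00) = 0.6000
  C_23 = −[(0.75)(-0.35) − (-0.10)(0.00)] = 0.2625
  C_31 = (-0.10)(-0.15) − (0.00)(0.95) = 0.0150
  C_32 = −[(0.75)(-0.15) − (0.00)(-0.45)] = 0.1125
  C_33 = (0.75)(0.95) − (-0.10)(-0.45) = 0.6675
det(I−A) = Σ_j (I−A)_1j·C_1j = (0.75)(0.7075) + (-0.10)(0.3600) + (0.00)(0.1575) = 0.494625
adj(I−A) = Cᵀ =
  [ 0.7075   0.0800   0.0150]
  [ 0.3600   0.6000   0.1125]
  [ 0.1575   0.2625   0.6675]
(I − A)⁻¹ = adj(I−A) / det(I−A) ≈
  [   1.4304     0.1617     0.0303]
  [   0.7278     1.2130     0.2274]
  [   0.3184     0.5307     1.3495]
First solve x = (I − A)⁻¹ d = adj(I−A)·d / det(I−A); in particular x_2 = (0.3600·260 + 0.6000·150 + 0.1125·70) / 0.494625 = 191.475 / 0.494625 ≈ 387.11145.
Intermediate flow from 3 to 2: z_32 = a_32 · x_2 = 0.35 × 191.475 / 0.494625 = 67.01625 / 0.494625 ≈ 135.489.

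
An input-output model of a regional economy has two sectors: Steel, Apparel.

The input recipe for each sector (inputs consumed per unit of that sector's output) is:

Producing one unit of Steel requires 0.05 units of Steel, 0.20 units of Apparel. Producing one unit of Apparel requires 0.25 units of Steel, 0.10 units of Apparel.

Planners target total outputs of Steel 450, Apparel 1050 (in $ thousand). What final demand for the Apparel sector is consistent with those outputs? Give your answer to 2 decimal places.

I − A =
  [   0.95    -0.25]
  [  -0.20     0.90]
d = (I − A) x:
  d_S = (+0.95)·450 + (-0.25)·1050 = 165.00
  d_A = (-0.20)·450 + (+0.90)·1050 = 855.00

d_A = 855.00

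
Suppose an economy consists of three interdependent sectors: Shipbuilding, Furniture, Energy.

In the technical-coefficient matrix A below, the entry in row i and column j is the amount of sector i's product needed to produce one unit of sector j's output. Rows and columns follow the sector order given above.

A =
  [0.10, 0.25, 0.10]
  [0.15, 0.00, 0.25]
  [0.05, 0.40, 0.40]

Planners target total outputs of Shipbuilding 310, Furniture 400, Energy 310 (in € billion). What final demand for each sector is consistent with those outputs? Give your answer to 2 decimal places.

I − A =
  [   0.90    -0.25    -0.10]
  [  -0.15     1.00    -0.25]
  [  -0.05    -0.40     0.60]
d = (I − A) x:
  d_1 = (+0.90)·310 + (-0.25)·400 + (-0.10)·310 = 148.00
  d_2 = (-0.15)·310 + (+1.00)·400 + (-0.25)·310 = 276.00
  d_3 = (-0.05)·310 + (-0.40)·400 + (+0.60)·310 = 10.50

d_1 = 148.00, d_2 = 276.00, d_3 = 10.50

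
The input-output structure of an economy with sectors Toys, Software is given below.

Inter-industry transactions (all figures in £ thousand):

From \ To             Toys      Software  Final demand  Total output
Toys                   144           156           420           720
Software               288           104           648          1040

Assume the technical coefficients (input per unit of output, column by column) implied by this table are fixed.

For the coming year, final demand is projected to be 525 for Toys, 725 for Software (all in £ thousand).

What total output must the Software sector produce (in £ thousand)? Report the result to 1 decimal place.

x_S = 1197.0

Technical coefficients a_ij = z_ij / X_j:
  a_TT = 144/720 = 0.20, a_ST = 288/720 = 0.40
  a_TS = 156/1040 = 0.15, a_SS = 104/1040 = 0.10
I − A =
  [   0.80    -0.15]
  [  -0.40     0.90]
det(I−A) = (0.80)(0.90) − (-0.15)(-0.40) = 0.6600
adj(I−A) = [[0.90, 0.15], [0.40, 0.80]]
(I − A)⁻¹ = adj(I−A) / det(I−A) ≈
  [   1.3636     0.2273]
  [   0.6061     1.2121]
x = (I − A)⁻¹ d = adj(I−A)·d / det(I−A), with det(I−A) = 0.6600:
  x_T = (0.90·525 + 0.15·725) / 0.6600 = 581.25 / 0.6600 ≈ 880.7
  x_S = (0.40·525 + 0.80·725) / 0.6600 = 790.00 / 0.6600 ≈ 1197.0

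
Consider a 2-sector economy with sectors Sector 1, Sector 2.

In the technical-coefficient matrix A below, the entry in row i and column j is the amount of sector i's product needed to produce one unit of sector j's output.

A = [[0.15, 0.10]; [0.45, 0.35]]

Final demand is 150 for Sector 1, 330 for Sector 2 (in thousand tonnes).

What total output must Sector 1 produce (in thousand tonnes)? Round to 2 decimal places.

x_1 = 257.14

I − A =
  [   0.85    -0.10]
  [  -0.45     0.65]
det(I−A) = (0.85)(0.65) − (-0.10)(-0.45) = 0.5075
adj(I−A) = [[0.65, 0.10], [0.45, 0.85]]
(I − A)⁻¹ = adj(I−A) / det(I−A) ≈
  [   1.2808     0.1970]
  [   0.8867     1.6749]
x = (I − A)⁻¹ d = adj(I−A)·d / det(I−A), with det(I−A) = 0.5075:
  x_1 = (0.65·150 + 0.10·330) / 0.5075 = 130.50 / 0.5075 ≈ 257.14
  x_2 = (0.45·150 + 0.85·330) / 0.5075 = 348.00 / 0.5075 ≈ 685.71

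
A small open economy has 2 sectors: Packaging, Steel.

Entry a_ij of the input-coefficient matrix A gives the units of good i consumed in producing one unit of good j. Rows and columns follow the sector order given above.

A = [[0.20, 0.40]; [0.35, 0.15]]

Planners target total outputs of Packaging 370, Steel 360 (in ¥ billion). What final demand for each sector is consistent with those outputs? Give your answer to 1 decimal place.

I − A =
  [   0.80    -0.40]
  [  -0.35     0.85]
d = (I − A) x:
  d_P = (+0.80)·370 + (-0.40)·360 = 152.0
  d_S = (-0.35)·370 + (+0.85)·360 = 176.5

d_P = 152.0, d_S = 176.5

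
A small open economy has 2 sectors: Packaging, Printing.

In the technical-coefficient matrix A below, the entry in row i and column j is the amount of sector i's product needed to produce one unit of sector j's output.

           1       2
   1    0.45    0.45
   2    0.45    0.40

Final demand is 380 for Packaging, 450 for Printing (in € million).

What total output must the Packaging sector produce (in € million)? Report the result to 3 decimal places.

x_1 = 3376.471

I − A =
  [   0.55    -0.45]
  [  -0.45     0.60]
det(I−A) = (0.55)(0.60) − (-0.45)(-0.45) = 0.1275
adj(I−A) = [[0.60, 0.45], [0.45, 0.55]]
(I − A)⁻¹ = adj(I−A) / det(I−A) ≈
  [   4.7059     3.5294]
  [   3.5294     4.3137]
x = (I − A)⁻¹ d = adj(I−A)·d / det(I−A), with det(I−A) = 0.1275:
  x_1 = (0.60·380 + 0.45·450) / 0.1275 = 430.50 / 0.1275 ≈ 3376.471
  x_2 = (0.45·380 + 0.55·450) / 0.1275 = 418.50 / 0.1275 ≈ 3282.353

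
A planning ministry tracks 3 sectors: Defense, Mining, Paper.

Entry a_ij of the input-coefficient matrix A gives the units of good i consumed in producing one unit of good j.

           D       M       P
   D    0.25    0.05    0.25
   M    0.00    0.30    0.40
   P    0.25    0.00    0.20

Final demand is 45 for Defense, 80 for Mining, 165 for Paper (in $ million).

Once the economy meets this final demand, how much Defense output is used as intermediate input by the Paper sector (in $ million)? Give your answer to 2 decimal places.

z_DP = 64.31

I − A =
  [   0.75    -0.05    -0.25]
  [   0.00     0.70    -0.40]
  [  -0.25     0.00     0.80]
Cofactors of I−A, C_ij = (−1)^(i+j)·(minor ij) (rows/columns in the sector order above):
  C_11 = (0.70)(0.80) − (-0.40)(0.00) = 0.5600
  C_12 = −[(0.00)(0.80) − (-0.40)(-0.25)] = 0.1000
  C_13 = (0.00)(0.00) − (0.70)(-0.25) = 0.1750
  C_21 = −[(-0.05)(0.80) − (-0.25)(0.00)] = 0.0400
  C_22 = (0.75)(0.80) − (-0.25)(-0.25) = 0.5375
  C_23 = −[(0.75)(0.00) − (-0.05)(-0.25)] = 0.0125
  C_31 = (-0.05)(-0.40) − (-0.25)(0.70) = 0.1950
  C_32 = −[(0.75)(-0.40) − (-0.25)(0.00)] = 0.3000
  C_33 = (0.75)(0.70) − (-0.05)(0.00) = 0.5250
det(I−A) = Σ_j (I−A)_1j·C_1j = (0.75)(0.5600) + (-0.05)(0.1000) + (-0.25)(0.1750) = 0.37125
adj(I−A) = Cᵀ =
  [ 0.5600   0.0400   0.1950]
  [ 0.1000   0.5375   0.3000]
  [ 0.1750   0.0125   0.5250]
(I − A)⁻¹ = adj(I−A) / det(I−A) ≈
  [   1.5084     0.1077     0.5253]
  [   0.2694     1.4478     0.8081]
  [   0.4714     0.0337     1.4141]
First solve x = (I − A)⁻¹ d = adj(I−A)·d / det(I−A); in particular x_P = (0.1750·45 + 0.0125·80 + 0.5250·165) / 0.37125 = 95.50 / 0.37125 ≈ 257.2391.
Intermediate flow from D to P: z_DP = a_DP · x_P = 0.25 × 95.50 / 0.37125 = 23.875 / 0.37125 ≈ 64.31.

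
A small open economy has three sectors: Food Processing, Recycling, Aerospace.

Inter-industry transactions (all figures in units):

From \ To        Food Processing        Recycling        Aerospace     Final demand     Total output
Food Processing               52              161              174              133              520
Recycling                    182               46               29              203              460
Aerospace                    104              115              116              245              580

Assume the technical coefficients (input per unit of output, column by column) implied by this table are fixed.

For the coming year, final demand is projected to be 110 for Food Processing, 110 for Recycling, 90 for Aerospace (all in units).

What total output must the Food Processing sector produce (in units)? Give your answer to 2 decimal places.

Technical coefficients a_ij = z_ij / X_j:
  a_FF = 52/520 = 0.10, a_RF = 182/520 = 0.35, a_AF = 104/520 = 0.20
  a_FR = 161/460 = 0.35, a_RR = 46/460 = 0.10, a_AR = 115/460 = 0.25
  a_FA = 174/580 = 0.30, a_RA = 29/580 = 0.05, a_AA = 116/580 = 0.20
I − A =
  [   0.90    -0.35    -0.30]
  [  -0.35     0.90    -0.05]
  [  -0.20    -0.25     0.80]
Cofactors of I−A, C_ij = (−1)^(i+j)·(minor ij) (rows/columns in the sector order above):
  C_11 = (0.90)(0.80) − (-0.05)(-0.25) = 0.7075
  C_12 = −[(-0.35)(0.80) − (-0.05)(-0.20)] = 0.2900
  C_13 = (-0.35)(-0.25) − (0.90)(-0.20) = 0.2675
  C_21 = −[(-0.35)(0.80) − (-0.30)(-0.25)] = 0.3550
  C_22 = (0.90)(0.80) − (-0.30)(-0.20) = 0.6600
  C_23 = −[(0.90)(-0.25) − (-0.35)(-0.20)] = 0.2950
  C_31 = (-0.35)(-0.05) − (-0.30)(0.90) = 0.2875
  C_32 = −[(0.90)(-0.05) − (-0.30)(-0.35)] = 0.1500
  C_33 = (0.90)(0.90) − (-0.35)(-0.35) = 0.6875
det(I−A) = Σ_j (I−A)_1j·C_1j = (0.90)(0.7075) + (-0.35)(0.2900) + (-0.30)(0.2675) = 0.4550
adj(I−A) = Cᵀ =
  [ 0.7075   0.3550   0.2875]
  [ 0.2900   0.6600   0.1500]
  [ 0.2675   0.2950   0.6875]
(I − A)⁻¹ = adj(I−A) / det(I−A) ≈
  [   1.5549     0.7802     0.6319]
  [   0.6374     1.4505     0.3297]
  [   0.5879     0.6484     1.5110]
x = (I − A)⁻¹ d = adj(I−A)·d / det(I−A), with det(I−A) = 0.4550:
  x_F = (0.7075·110 + 0.3550·110 + 0.2875·90) / 0.4550 = 142.75 / 0.4550 ≈ 313.74
  x_R = (0.2900·110 + 0.6600·110 + 0.1500·90) / 0.4550 = 118.00 / 0.4550 ≈ 259.34
  x_A = (0.2675·110 + 0.2950·110 + 0.6875·90) / 0.4550 = 123.75 / 0.4550 ≈ 271.98

x_F = 313.74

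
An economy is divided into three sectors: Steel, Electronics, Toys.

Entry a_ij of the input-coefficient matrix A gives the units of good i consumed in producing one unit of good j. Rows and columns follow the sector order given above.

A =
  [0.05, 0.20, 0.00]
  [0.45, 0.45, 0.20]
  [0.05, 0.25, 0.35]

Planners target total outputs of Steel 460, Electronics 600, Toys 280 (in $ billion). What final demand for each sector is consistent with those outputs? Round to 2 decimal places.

d_1 = 317.00, d_2 = 67.00, d_3 = 9.00

I − A =
  [   0.95    -0.20     0.00]
  [  -0.45     0.55    -0.20]
  [  -0.05    -0.25     0.65]
d = (I − A) x:
  d_1 = (+0.95)·460 + (-0.20)·600 + (+0.00)·280 = 317.00
  d_2 = (-0.45)·460 + (+0.55)·600 + (-0.20)·280 = 67.00
  d_3 = (-0.05)·460 + (-0.25)·600 + (+0.65)·280 = 9.00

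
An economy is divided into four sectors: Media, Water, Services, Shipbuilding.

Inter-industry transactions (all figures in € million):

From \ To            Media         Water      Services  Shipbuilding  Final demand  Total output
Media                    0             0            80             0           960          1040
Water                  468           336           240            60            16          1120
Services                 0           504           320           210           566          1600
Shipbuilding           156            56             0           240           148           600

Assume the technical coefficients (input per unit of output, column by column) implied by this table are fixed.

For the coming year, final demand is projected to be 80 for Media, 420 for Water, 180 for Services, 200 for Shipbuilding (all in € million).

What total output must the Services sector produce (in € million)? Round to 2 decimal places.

x_3 = 953.78

Technical coefficients a_ij = z_ij / X_j:
  a_11 = 0/1040 = 0.00, a_21 = 468/1040 = 0.45, a_31 = 0/1040 = 0.00, a_41 = 156/1040 = 0.15
  a_12 = 0/1120 = 0.00, a_22 = 336/1120 = 0.30, a_32 = 504/1120 = 0.45, a_42 = 56/1120 = 0.05
  a_13 = 80/1600 = 0.05, a_23 = 240/1600 = 0.15, a_33 = 320/1600 = 0.20, a_43 = 0/1600 = 0.00
  a_14 = 0/600 = 0.00, a_24 = 60/600 = 0.10, a_34 = 210/600 = 0.35, a_44 = 240/600 = 0.40
I − A =
  [   1.00     0.00    -0.05     0.00]
  [  -0.45     0.70    -0.15    -0.10]
  [   0.00    -0.45     0.80    -0.35]
  [  -0.15    -0.05     0.00     0.60]
Compute the cofactors C_ij = (−1)^(i+j)·(3×3 minor ij) of I−A; the adjugate is their transpose:
adj(I−A) = Cᵀ =
  [ 0.288875   0.014375   0.020750   0.014500]
  [ 0.235875   0.477375   0.104250   0.140375]
  [ 0.172875   0.287500   0.415000   0.290000]
  [ 0.091875   0.043375   0.013875   0.482375]
det(I−A) = Σ_j (I−A)_1j·C_1j = (1.00)(0.288875) + (0.00)(0.235875) + (-0.05)(0.172875) + (0.00)(0.091875) = 0.28023125
(I − A)⁻¹ = adj(I−A) / det(I−A) ≈
  [   1.0308     0.0513     0.0740     0.0517]
  [   0.8417     1.7035     0.3720     0.5009]
  [   0.6169     1.0259     1.4809     1.0349]
  [   0.3279     0.1548     0.0495     1.7213]
x = (I − A)⁻¹ d = adj(I−A)·d / det(I−A), with det(I−A) = 0.28023125:
  x_1 = (0.288875·80 + 0.014375·420 + 0.020750·180 + 0.014500·200) / 0.28023125 = 35.7825 / 0.28023125 ≈ 127.69
  x_2 = (0.235875·80 + 0.477375·420 + 0.104250·180 + 0.140375·200) / 0.28023125 = 266.2075 / 0.28023125 ≈ 949.96
  x_3 = (0.172875·80 + 0.287500·420 + 0.415000·180 + 0.290000·200) / 0.28023125 = 267.28 / 0.28023125 ≈ 953.78
  x_4 = (0.091875·80 + 0.043375·420 + 0.013875·180 + 0.482375·200) / 0.28023125 = 124.54 / 0.28023125 ≈ 444.42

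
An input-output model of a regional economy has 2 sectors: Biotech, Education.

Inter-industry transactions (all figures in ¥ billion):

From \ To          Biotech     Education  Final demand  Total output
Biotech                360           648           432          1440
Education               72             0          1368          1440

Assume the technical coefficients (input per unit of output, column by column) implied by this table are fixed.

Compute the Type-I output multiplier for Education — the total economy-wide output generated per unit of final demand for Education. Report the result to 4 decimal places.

m_E = 1.6495

Technical coefficients a_ij = z_ij / X_j:
  a_BB = 360/1440 = 0.25, a_EB = 72/1440 = 0.05
  a_BE = 648/1440 = 0.45, a_EE = 0/1440 = 0.00
I − A =
  [   0.75    -0.45]
  [  -0.05     1.00]
det(I−A) = (0.75)(1.00) − (-0.45)(-0.05) = 0.7275
adj(I−A) = [[1.00, 0.45], [0.05, 0.75]]
(I − A)⁻¹ = adj(I−A) / det(I−A) ≈
  [   1.37457     0.61856]
  [   0.06873     1.03093]
The output multiplier for sector j is the column-j sum of the Leontief inverse (I − A)⁻¹ = adj(I−A) / det(I−A).
Column E of adj(I−A): (0.45, 0.75); det(I−A) = 0.7275.
m_E = (0.45 + 0.75) / 0.7275 = 1.20 / 0.7275 ≈ 1.6495.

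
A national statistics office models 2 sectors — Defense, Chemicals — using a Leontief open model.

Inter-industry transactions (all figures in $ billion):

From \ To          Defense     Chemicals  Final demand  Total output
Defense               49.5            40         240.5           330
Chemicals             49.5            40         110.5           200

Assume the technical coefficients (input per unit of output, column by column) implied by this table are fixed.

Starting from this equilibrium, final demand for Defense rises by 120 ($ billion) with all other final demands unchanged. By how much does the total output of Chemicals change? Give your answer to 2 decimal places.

Technical coefficients a_ij = z_ij / X_j:
  a_DD = 49.5/330 = 0.15, a_CD = 49.5/330 = 0.15
  a_DC = 40/200 = 0.20, a_CC = 40/200 = 0.20
I − A =
  [   0.85    -0.20]
  [  -0.15     0.80]
det(I−A) = (0.85)(0.80) − (-0.20)(-0.15) = 0.6500
adj(I−A) = [[0.80, 0.20], [0.15, 0.85]]
(I − A)⁻¹ = adj(I−A) / det(I−A) ≈
  [   1.2308     0.3077]
  [   0.2308     1.3077]
Δx = (I − A)⁻¹ Δd with Δd having +120 in the Defense component and 0 elsewhere.
So Δx_C = L_CD · (+120), where L_CD = adj(I−A)_CD / det(I−A) = 0.15 / 0.6500.
Δx_C = 0.15 × (+120) / 0.6500 = 18.00 / 0.6500 ≈ 27.69.

Δx_C = 27.69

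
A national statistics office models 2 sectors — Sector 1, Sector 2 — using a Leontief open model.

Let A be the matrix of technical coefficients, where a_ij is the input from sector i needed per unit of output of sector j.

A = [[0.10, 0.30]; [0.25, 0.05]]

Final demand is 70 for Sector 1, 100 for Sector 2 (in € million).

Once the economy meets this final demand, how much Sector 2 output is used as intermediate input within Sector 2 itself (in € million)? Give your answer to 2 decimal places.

z_22 = 6.89

I − A =
  [   0.90    -0.30]
  [  -0.25     0.95]
det(I−A) = (0.90)(0.95) − (-0.30)(-0.25) = 0.7800
adj(I−A) = [[0.95, 0.30], [0.25, 0.90]]
(I − A)⁻¹ = adj(I−A) / det(I−A) ≈
  [   1.2179     0.3846]
  [   0.3205     1.1538]
First solve x = (I − A)⁻¹ d = adj(I−A)·d / det(I−A); in particular x_2 = (0.25·70 + 0.90·100) / 0.7800 = 107.50 / 0.7800 ≈ 137.8205.
Intermediate flow from 2 to 2: z_22 = a_22 · x_2 = 0.05 × 107.50 / 0.7800 = 5.375 / 0.7800 ≈ 6.89.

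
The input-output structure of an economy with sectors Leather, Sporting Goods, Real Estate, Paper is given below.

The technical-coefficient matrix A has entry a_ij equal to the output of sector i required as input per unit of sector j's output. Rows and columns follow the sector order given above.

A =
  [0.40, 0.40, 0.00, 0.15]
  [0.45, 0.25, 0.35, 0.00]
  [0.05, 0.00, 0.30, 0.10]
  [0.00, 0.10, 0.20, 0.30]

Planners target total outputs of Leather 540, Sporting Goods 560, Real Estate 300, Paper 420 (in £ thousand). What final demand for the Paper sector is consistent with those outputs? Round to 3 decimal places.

I − A =
  [   0.60    -0.40     0.00    -0.15]
  [  -0.45     0.75    -0.35     0.00]
  [  -0.05     0.00     0.70    -0.10]
  [   0.00    -0.10    -0.20     0.70]
d = (I − A) x:
  d_L = (+0.60)·540 + (-0.40)·560 + (+0.00)·300 + (-0.15)·420 = 37.000
  d_S = (-0.45)·540 + (+0.75)·560 + (-0.35)·300 + (+0.00)·420 = 72.000
  d_R = (-0.05)·540 + (+0.00)·560 + (+0.70)·300 + (-0.10)·420 = 141.000
  d_P = (+0.00)·540 + (-0.10)·560 + (-0.20)·300 + (+0.70)·420 = 178.000

d_P = 178.000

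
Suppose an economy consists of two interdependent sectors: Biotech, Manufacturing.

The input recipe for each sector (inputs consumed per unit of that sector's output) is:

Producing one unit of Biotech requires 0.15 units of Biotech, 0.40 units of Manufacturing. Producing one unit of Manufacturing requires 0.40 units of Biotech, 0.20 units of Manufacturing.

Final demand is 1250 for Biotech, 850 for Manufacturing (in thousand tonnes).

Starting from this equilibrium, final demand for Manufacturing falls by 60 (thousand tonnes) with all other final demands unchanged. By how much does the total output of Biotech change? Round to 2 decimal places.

Δx_B = -46.15

I − A =
  [   0.85    -0.40]
  [  -0.40     0.80]
det(I−A) = (0.85)(0.80) − (-0.40)(-0.40) = 0.5200
adj(I−A) = [[0.80, 0.40], [0.40, 0.85]]
(I − A)⁻¹ = adj(I−A) / det(I−A) ≈
  [   1.5385     0.7692]
  [   0.7692     1.6346]
Δx = (I − A)⁻¹ Δd with Δd having -60 in the Manufacturing component and 0 elsewhere.
So Δx_B = L_BM · (-60), where L_BM = adj(I−A)_BM / det(I−A) = 0.40 / 0.5200.
Δx_B = 0.40 × (-60) / 0.5200 = -24.00 / 0.5200 ≈ -46.15.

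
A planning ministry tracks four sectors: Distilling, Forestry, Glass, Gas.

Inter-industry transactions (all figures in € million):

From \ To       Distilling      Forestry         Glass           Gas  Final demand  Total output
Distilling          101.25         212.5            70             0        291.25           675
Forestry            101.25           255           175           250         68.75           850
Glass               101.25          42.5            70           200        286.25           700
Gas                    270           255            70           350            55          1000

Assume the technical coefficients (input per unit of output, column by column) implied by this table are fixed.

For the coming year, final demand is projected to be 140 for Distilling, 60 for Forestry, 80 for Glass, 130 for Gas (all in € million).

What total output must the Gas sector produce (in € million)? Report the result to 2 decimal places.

Technical coefficients a_ij = z_ij / X_j:
  a_11 = 101.25/675 = 0.15, a_21 = 101.25/675 = 0.15, a_31 = 101.25/675 = 0.15, a_41 = 270/675 = 0.40
  a_12 = 212.5/850 = 0.25, a_22 = 255/850 = 0.30, a_32 = 42.5/850 = 0.05, a_42 = 255/850 = 0.30
  a_13 = 70/700 = 0.10, a_23 = 175/700 = 0.25, a_33 = 70/700 = 0.10, a_43 = 70/700 = 0.10
  a_14 = 0/1000 = 0.00, a_24 = 250/1000 = 0.25, a_34 = 200/1000 = 0.20, a_44 = 350/1000 = 0.35
I − A =
  [   0.85    -0.25    -0.10     0.00]
  [  -0.15     0.70    -0.25    -0.25]
  [  -0.15    -0.05     0.90    -0.20]
  [  -0.40    -0.30    -0.10     0.65]
Compute the cofactors C_ij = (−1)^(i+j)·(3×3 minor ij) of I−A; the adjugate is their transpose:
adj(I−A) = Cᵀ =
  [ 0.303625   0.150500   0.084875   0.084000]
  [ 0.222875   0.462500   0.179125   0.233000]
  [ 0.131875   0.123000   0.273625   0.131500]
  [ 0.310000   0.325000   0.177000   0.470500]
det(I−A) = Σ_j (I−A)_1j·C_1j = (0.85)(0.303625) + (-0.25)(0.222875) + (-0.10)(0.131875) + (0.00)(0.310000) = 0.189175
(I − A)⁻¹ = adj(I−A) / det(I−A) ≈
  [   1.6050     0.7956     0.4487     0.4440]
  [   1.1781     2.4448     0.9469     1.2317]
  [   0.6971     0.6502     1.4464     0.6951]
  [   1.6387     1.7180     0.9356     2.4871]
x = (I − A)⁻¹ d = adj(I−A)·d / det(I−A), with det(I−A) = 0.189175:
  x_1 = (0.303625·140 + 0.150500·60 + 0.084875·80 + 0.084000·130) / 0.189175 = 69.2475 / 0.189175 ≈ 366.05
  x_2 = (0.222875·140 + 0.462500·60 + 0.179125·80 + 0.233000·130) / 0.189175 = 103.5725 / 0.189175 ≈ 547.50
  x_3 = (0.131875·140 + 0.123000·60 + 0.273625·80 + 0.131500·130) / 0.189175 = 64.8275 / 0.189175 ≈ 342.69
  x_4 = (0.310000·140 + 0.325000·60 + 0.177000·80 + 0.470500·130) / 0.189175 = 138.225 / 0.189175 ≈ 730.67

x_4 = 730.67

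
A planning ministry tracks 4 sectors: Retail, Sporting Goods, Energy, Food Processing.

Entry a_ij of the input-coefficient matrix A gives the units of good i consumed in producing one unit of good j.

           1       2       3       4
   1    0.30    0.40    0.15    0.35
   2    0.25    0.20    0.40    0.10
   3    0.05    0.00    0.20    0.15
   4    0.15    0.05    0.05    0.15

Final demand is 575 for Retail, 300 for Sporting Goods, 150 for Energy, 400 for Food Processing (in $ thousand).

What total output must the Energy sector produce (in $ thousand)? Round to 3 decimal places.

x_3 = 513.428

I − A =
  [   0.70    -0.40    -0.15    -0.35]
  [  -0.25     0.80    -0.40    -0.10]
  [  -0.05     0.00     0.80    -0.15]
  [  -0.15    -0.05    -0.05     0.85]
Compute the cofactors C_ij = (−1)^(i+j)·(3×3 minor ij) of I−A; the adjugate is their transpose:
adj(I−A) = Cᵀ =
  [ 0.531000   0.284125   0.260250   0.298000]
  [ 0.206375   0.418125   0.259000   0.179875]
  [ 0.053625   0.032125   0.335125   0.085000]
  [ 0.109000   0.076625   0.080875   0.354000]
det(I−A) = Σ_j (I−A)_1j·C_1j = (0.70)(0.531000) + (-0.40)(0.206375) + (-0.15)(0.053625) + (-0.35)(0.109000) = 0.24295625
(I − A)⁻¹ = adj(I−A) / det(I−A) ≈
  [   2.1856     1.1694     1.0712     1.2266]
  [   0.8494     1.7210     1.0660     0.7404]
  [   0.2207     0.1322     1.3794     0.3499]
  [   0.4486     0.3154     0.3329     1.4571]
x = (I − A)⁻¹ d = adj(I−A)·d / det(I−A), with det(I−A) = 0.24295625:
  x_1 = (0.531000·575 + 0.284125·300 + 0.260250·150 + 0.298000·400) / 0.24295625 = 548.80 / 0.24295625 ≈ 2258.843
  x_2 = (0.206375·575 + 0.418125·300 + 0.259000·150 + 0.179875·400) / 0.24295625 = 354.903125 / 0.24295625 ≈ 1460.770
  x_3 = (0.053625·575 + 0.032125·300 + 0.335125·150 + 0.085000·400) / 0.24295625 = 124.740625 / 0.24295625 ≈ 513.428
  x_4 = (0.109000·575 + 0.076625·300 + 0.080875·150 + 0.354000·400) / 0.24295625 = 239.39375 / 0.24295625 ≈ 985.337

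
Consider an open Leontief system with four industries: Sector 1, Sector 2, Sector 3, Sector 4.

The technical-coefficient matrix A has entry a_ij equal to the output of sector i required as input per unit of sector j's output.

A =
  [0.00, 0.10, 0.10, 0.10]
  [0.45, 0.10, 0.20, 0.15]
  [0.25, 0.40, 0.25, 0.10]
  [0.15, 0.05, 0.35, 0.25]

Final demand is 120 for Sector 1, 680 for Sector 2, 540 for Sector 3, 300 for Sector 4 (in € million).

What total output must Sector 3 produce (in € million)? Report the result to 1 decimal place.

x_3 = 2165.0

I − A =
  [   1.00    -0.10    -0.10    -0.10]
  [  -0.45     0.90    -0.20    -0.15]
  [  -0.25    -0.40     0.75    -0.10]
  [  -0.15    -0.05    -0.35     0.75]
Compute the cofactors C_ij = (−1)^(i+j)·(3×3 minor ij) of I−A; the adjugate is their transpose:
adj(I−A) = Cᵀ =
  [ 0.387125   0.101000   0.119500   0.087750]
  [ 0.307875   0.487250   0.251250   0.172000]
  [ 0.326625   0.320500   0.615750   0.189750]
  [ 0.250375   0.202250   0.328000   0.515750]
det(I−A) = Σ_j (I−A)_1j·C_1j = (1.00)(0.387125) + (-0.10)(0.307875) + (-0.10)(0.326625) + (-0.10)(0.250375) = 0.2986375
(I − A)⁻¹ = adj(I−A) / det(I−A) ≈
  [   1.2963     0.3382     0.4002     0.2938]
  [   1.0309     1.6316     0.8413     0.5759]
  [   1.0937     1.0732     2.0619     0.6354]
  [   0.8384     0.6772     1.0983     1.7270]
x = (I − A)⁻¹ d = adj(I−A)·d / det(I−A), with det(I−A) = 0.2986375:
  x_1 = (0.387125·120 + 0.101000·680 + 0.119500·540 + 0.087750·300) / 0.2986375 = 205.99 / 0.2986375 ≈ 689.8
  x_2 = (0.307875·120 + 0.487250·680 + 0.251250·540 + 0.172000·300) / 0.2986375 = 555.55 / 0.2986375 ≈ 1860.3
  x_3 = (0.326625·120 + 0.320500·680 + 0.615750·540 + 0.189750·300) / 0.2986375 = 646.565 / 0.2986375 ≈ 2165.0
  x_4 = (0.250375·120 + 0.202250·680 + 0.328000·540 + 0.515750·300) / 0.2986375 = 499.42 / 0.2986375 ≈ 1672.3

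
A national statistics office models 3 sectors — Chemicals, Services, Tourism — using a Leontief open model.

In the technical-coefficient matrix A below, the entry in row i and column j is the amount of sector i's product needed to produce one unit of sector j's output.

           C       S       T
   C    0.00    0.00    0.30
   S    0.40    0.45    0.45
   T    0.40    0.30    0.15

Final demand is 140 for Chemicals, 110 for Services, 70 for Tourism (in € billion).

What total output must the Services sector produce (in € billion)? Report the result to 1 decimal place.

I − A =
  [   1.00     0.00    -0.30]
  [  -0.40     0.55    -0.45]
  [  -0.40    -0.30     0.85]
Cofactors of I−A, C_ij = (−1)^(i+j)·(minor ij) (rows/columns in the sector order above):
  C_11 = (0.55)(0.85) − (-0.45)(-0.30) = 0.3325
  C_12 = −[(-0.40)(0.85) − (-0.45)(-0.40)] = 0.5200
  C_13 = (-0.40)(-0.30) − (0.55)(-0.40) = 0.3400
  C_21 = −[(0.00)(0.85) − (-0.30)(-0.30)] = 0.0900
  C_22 = (1.00)(0.85) − (-0.30)(-0.40) = 0.7300
  C_23 = −[(1.00)(-0.30) − (0.00)(-0.40)] = 0.3000
  C_31 = (0.00)(-0.45) − (-0.30)(0.55) = 0.1650
  C_32 = −[(1.00)(-0.45) − (-0.30)(-0.40)] = 0.5700
  C_33 = (1.00)(0.55) − (0.00)(-0.40) = 0.5500
det(I−A) = Σ_j (I−A)_1j·C_1j = (1.00)(0.3325) + (0.00)(0.5200) + (-0.30)(0.3400) = 0.2305
adj(I−A) = Cᵀ =
  [ 0.3325   0.0900   0.1650]
  [ 0.5200   0.7300   0.5700]
  [ 0.3400   0.3000   0.5500]
(I − A)⁻¹ = adj(I−A) / det(I−A) ≈
  [   1.4425     0.3905     0.7158]
  [   2.2560     3.1670     2.4729]
  [   1.4751     1.3015     2.3861]
x = (I − A)⁻¹ d = adj(I−A)·d / det(I−A), with det(I−A) = 0.2305:
  x_C = (0.3325·140 + 0.0900·110 + 0.1650·70) / 0.2305 = 68.00 / 0.2305 ≈ 295.0
  x_S = (0.5200·140 + 0.7300·110 + 0.5700·70) / 0.2305 = 193.00 / 0.2305 ≈ 837.3
  x_T = (0.3400·140 + 0.3000·110 + 0.5500·70) / 0.2305 = 119.10 / 0.2305 ≈ 516.7

x_S = 837.3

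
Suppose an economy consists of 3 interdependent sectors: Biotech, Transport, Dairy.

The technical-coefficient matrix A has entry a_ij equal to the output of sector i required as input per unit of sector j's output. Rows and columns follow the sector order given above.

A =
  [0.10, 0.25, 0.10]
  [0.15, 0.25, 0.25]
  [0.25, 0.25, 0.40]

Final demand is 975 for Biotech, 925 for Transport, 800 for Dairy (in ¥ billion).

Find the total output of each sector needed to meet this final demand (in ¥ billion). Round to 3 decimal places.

x_B = 2254.881, x_T = 2835.792, x_D = 3454.447

I − A =
  [   0.90    -0.25    -0.10]
  [  -0.15     0.75    -0.25]
  [  -0.25    -0.25     0.60]
Cofactors of I−A, C_ij = (−1)^(i+j)·(minor ij) (rows/columns in the sector order above):
  C_11 = (0.75)(0.60) − (-0.25)(-0.25) = 0.3875
  C_12 = −[(-0.15)(0.60) − (-0.25)(-0.25)] = 0.1525
  C_13 = (-0.15)(-0.25) − (0.75)(-0.25) = 0.2250
  C_21 = −[(-0.25)(0.60) − (-0.10)(-0.25)] = 0.1750
  C_22 = (0.90)(0.60) − (-0.10)(-0.25) = 0.5150
  C_23 = −[(0.90)(-0.25) − (-0.25)(-0.25)] = 0.2875
  C_31 = (-0.25)(-0.25) − (-0.10)(0.75) = 0.1375
  C_32 = −[(0.90)(-0.25) − (-0.10)(-0.15)] = 0.2400
  C_33 = (0.90)(0.75) − (-0.25)(-0.15) = 0.6375
det(I−A) = Σ_j (I−A)_1j·C_1j = (0.90)(0.3875) + (-0.25)(0.1525) + (-0.10)(0.2250) = 0.288125
adj(I−A) = Cᵀ =
  [ 0.3875   0.1750   0.1375]
  [ 0.1525   0.5150   0.2400]
  [ 0.2250   0.2875   0.6375]
(I − A)⁻¹ = adj(I−A) / det(I−A) ≈
  [   1.3449     0.6074     0.4772]
  [   0.5293     1.7874     0.8330]
  [   0.7809     0.9978     2.2126]
x = (I − A)⁻¹ d = adj(I−A)·d / det(I−A), with det(I−A) = 0.288125:
  x_B = (0.3875·975 + 0.1750·925 + 0.1375·800) / 0.288125 = 649.6875 / 0.288125 ≈ 2254.881
  x_T = (0.1525·975 + 0.5150·925 + 0.2400·800) / 0.288125 = 817.0625 / 0.288125 ≈ 2835.792
  x_D = (0.2250·975 + 0.2875·925 + 0.6375·800) / 0.288125 = 995.3125 / 0.288125 ≈ 3454.447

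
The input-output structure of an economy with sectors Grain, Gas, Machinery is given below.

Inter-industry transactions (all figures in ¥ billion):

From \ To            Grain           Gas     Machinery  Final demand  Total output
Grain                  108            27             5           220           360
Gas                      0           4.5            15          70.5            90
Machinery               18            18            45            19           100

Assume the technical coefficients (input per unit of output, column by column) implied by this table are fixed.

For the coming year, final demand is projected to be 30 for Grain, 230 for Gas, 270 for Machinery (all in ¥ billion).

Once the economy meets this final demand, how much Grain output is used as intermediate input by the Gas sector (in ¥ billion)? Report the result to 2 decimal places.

z_12 = 102.80

Technical coefficients a_ij = z_ij / X_j:
  a_11 = 108/360 = 0.30, a_21 = 0/360 = 0.00, a_31 = 18/360 = 0.05
  a_12 = 27/90 = 0.30, a_22 = 4.5/90 = 0.05, a_32 = 18/90 = 0.20
  a_13 = 5/100 = 0.05, a_23 = 15/100 = 0.15, a_33 = 45/100 = 0.45
I − A =
  [   0.70    -0.30    -0.05]
  [   0.00     0.95    -0.15]
  [  -0.05    -0.20     0.55]
Cofactors of I−A, C_ij = (−1)^(i+j)·(minor ij) (rows/columns in the sector order above):
  C_11 = (0.95)(0.55) − (-0.15)(-0.20) = 0.4925
  C_12 = −[(0.00)(0.55) − (-0.15)(-0.05)] = 0.0075
  C_13 = (0.00)(-0.20) − (0.95)(-0.05) = 0.0475
  C_21 = −[(-0.30)(0.55) − (-0.05)(-0.20)] = 0.1750
  C_22 = (0.70)(0.55) − (-0.05)(-0.05) = 0.3825
  C_23 = −[(0.70)(-0.20) − (-0.30)(-0.05)] = 0.1550
  C_31 = (-0.30)(-0.15) − (-0.05)(0.95) = 0.0925
  C_32 = −[(0.70)(-0.15) − (-0.05)(0.00)] = 0.1050
  C_33 = (0.70)(0.95) − (-0.30)(0.00) = 0.6650
det(I−A) = Σ_j (I−A)_1j·C_1j = (0.70)(0.4925) + (-0.30)(0.0075) + (-0.05)(0.0475) = 0.340125
adj(I−A) = Cᵀ =
  [ 0.4925   0.1750   0.0925]
  [ 0.0075   0.3825   0.1050]
  [ 0.0475   0.1550   0.6650]
(I − A)⁻¹ = adj(I−A) / det(I−A) ≈
  [   1.4480     0.5145     0.2720]
  [   0.0221     1.1246     0.3087]
  [   0.1397     0.4557     1.9552]
First solve x = (I − A)⁻¹ d = adj(I−A)·d / det(I−A); in particular x_2 = (0.0075·30 + 0.3825·230 + 0.1050·270) / 0.340125 = 116.55 / 0.340125 ≈ 342.6681.
Intermediate flow from 1 to 2: z_12 = a_12 · x_2 = 0.30 × 116.55 / 0.340125 = 34.965 / 0.340125 ≈ 102.80.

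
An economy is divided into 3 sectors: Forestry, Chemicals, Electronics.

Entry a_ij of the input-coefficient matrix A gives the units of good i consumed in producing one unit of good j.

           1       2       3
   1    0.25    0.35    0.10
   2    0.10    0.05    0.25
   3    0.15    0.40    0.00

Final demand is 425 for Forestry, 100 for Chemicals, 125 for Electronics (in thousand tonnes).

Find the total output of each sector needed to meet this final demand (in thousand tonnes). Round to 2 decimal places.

x_1 = 740.75, x_2 = 274.24, x_3 = 345.81

I − A =
  [   0.75    -0.35    -0.10]
  [  -0.10     0.95    -0.25]
  [  -0.15    -0.40     1.00]
Cofactors of I−A, C_ij = (−1)^(i+j)·(minor ij) (rows/columns in the sector order above):
  C_11 = (0.95)(1.00) − (-0.25)(-0.40) = 0.8500
  C_12 = −[(-0.10)(1.00) − (-0.25)(-0.15)] = 0.1375
  C_13 = (-0.10)(-0.40) − (0.95)(-0.15) = 0.1825
  C_21 = −[(-0.35)(1.00) − (-0.10)(-0.40)] = 0.3900
  C_22 = (0.75)(1.00) − (-0.10)(-0.15) = 0.7350
  C_23 = −[(0.75)(-0.40) − (-0.35)(-0.15)] = 0.3525
  C_31 = (-0.35)(-0.25) − (-0.10)(0.95) = 0.1825
  C_32 = −[(0.75)(-0.25) − (-0.10)(-0.10)] = 0.1975
  C_33 = (0.75)(0.95) − (-0.35)(-0.10) = 0.6775
det(I−A) = Σ_j (I−A)_1j·C_1j = (0.75)(0.8500) + (-0.35)(0.1375) + (-0.10)(0.1825) = 0.571125
adj(I−A) = Cᵀ =
  [ 0.8500   0.3900   0.1825]
  [ 0.1375   0.7350   0.1975]
  [ 0.1825   0.3525   0.6775]
(I − A)⁻¹ = adj(I−A) / det(I−A) ≈
  [   1.4883     0.6829     0.3195]
  [   0.2408     1.2869     0.3458]
  [   0.3195     0.6172     1.1863]
x = (I − A)⁻¹ d = adj(I−A)·d / det(I−A), with det(I−A) = 0.571125:
  x_1 = (0.8500·425 + 0.3900·100 + 0.1825·125) / 0.571125 = 423.0625 / 0.571125 ≈ 740.75
  x_2 = (0.1375·425 + 0.7350·100 + 0.1975·125) / 0.571125 = 156.625 / 0.571125 ≈ 274.24
  x_3 = (0.1825·425 + 0.3525·100 + 0.6775·125) / 0.571125 = 197.50 / 0.571125 ≈ 345.81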